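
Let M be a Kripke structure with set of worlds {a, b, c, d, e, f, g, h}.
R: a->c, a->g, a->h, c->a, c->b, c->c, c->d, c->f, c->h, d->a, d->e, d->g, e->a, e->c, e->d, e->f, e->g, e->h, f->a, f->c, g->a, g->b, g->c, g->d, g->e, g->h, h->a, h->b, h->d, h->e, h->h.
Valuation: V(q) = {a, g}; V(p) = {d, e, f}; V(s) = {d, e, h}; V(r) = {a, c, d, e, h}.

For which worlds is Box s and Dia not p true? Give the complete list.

none

Let φ = Box s and Dia not p. Evaluate φ at each world:
  a (successors {c, g, h}): φ is false.
  b (successors ∅): φ is false.
  c (successors {a, b, c, d, f, h}): φ is false.
  d (successors {a, e, g}): φ is false.
  e (successors {a, c, d, f, g, h}): φ is false.
  f (successors {a, c}): φ is false.
  g (successors {a, b, c, d, e, h}): φ is false.
  h (successors {a, b, d, e, h}): φ is false.
For instance, at d:
  At d: Box s is false, Dia not p is true, so Box s and Dia not p is false.
    At d: Box s requires s at every successor {a, e, g}.
      s fails at a, so Box s is false at d.
    At d: Dia not p requires not p at some successor in {a, e, g}.
      not p holds at a, so Dia not p is true at d.
Satisfying worlds: none.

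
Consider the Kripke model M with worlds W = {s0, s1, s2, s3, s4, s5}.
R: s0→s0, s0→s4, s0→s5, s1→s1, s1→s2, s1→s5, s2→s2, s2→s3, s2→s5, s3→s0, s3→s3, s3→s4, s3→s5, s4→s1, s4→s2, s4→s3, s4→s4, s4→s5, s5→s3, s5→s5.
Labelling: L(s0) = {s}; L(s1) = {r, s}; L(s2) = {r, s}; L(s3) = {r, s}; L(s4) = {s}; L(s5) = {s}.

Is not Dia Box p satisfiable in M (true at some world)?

Let φ = not Dia Box p. Evaluate φ at each world:
  s0 (successors {s0, s4, s5}): φ is true.
  s1 (successors {s1, s2, s5}): φ is true.
  s2 (successors {s2, s3, s5}): φ is true.
  s3 (successors {s0, s3, s4, s5}): φ is true.
  s4 (successors {s1, s2, s3, s4, s5}): φ is true.
  s5 (successors {s3, s5}): φ is true.
Detail at s0 (witness):
  At s0: Dia Box p is false, so not Dia Box p is true.
    At s0: Dia Box p requires Box p at some successor in {s0, s4, s5}.
      At s0: Box p is false.
      At s4: Box p is false.
      At s5: Box p is false.
    So Dia Box p is false at s0.

Yes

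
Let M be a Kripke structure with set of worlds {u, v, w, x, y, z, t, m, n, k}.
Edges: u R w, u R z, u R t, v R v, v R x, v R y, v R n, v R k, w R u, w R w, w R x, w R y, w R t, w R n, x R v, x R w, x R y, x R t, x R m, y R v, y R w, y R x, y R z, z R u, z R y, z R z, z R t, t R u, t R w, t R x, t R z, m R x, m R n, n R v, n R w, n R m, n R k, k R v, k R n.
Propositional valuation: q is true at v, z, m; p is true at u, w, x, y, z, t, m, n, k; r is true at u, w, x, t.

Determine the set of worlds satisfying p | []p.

Let φ = p | []p. Evaluate φ at each world:
  u (successors {w, z, t}): φ is true.
  v (successors {v, x, y, n, k}): φ is false.
  w (successors {u, w, x, y, t, n}): φ is true.
  x (successors {v, w, y, t, m}): φ is true.
  y (successors {v, w, x, z}): φ is true.
  z (successors {u, y, z, t}): φ is true.
  t (successors {u, w, x, z}): φ is true.
  m (successors {x, n}): φ is true.
  n (successors {v, w, m, k}): φ is true.
  k (successors {v, n}): φ is true.
For instance, at v:
  At v: p is false, []p is false, so p | []p is false.
    At v: []p requires p at every successor {v, x, y, n, k}.
      p fails at v, so []p is false at v.
Satisfying worlds: {u, w, x, y, z, t, m, n, k}

u, w, x, y, z, t, m, n, k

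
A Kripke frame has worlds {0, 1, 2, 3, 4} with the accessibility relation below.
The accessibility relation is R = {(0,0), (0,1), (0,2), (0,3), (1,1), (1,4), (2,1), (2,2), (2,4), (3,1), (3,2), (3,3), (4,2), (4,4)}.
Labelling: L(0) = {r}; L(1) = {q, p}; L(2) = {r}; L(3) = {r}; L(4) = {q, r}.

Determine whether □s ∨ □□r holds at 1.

At 1: □s is false, □□r is false, so □s ∨ □□r is false.
  At 1: □s requires s at every successor {1, 4}.
    s fails at 1, so □s is false at 1.
  At 1: □□r requires □r at every successor {1, 4}.
    □r fails at 1, so □□r is false at 1.
      At 1: □r requires r at every successor {1, 4}.
        r fails at 1, so □r is false at 1.

No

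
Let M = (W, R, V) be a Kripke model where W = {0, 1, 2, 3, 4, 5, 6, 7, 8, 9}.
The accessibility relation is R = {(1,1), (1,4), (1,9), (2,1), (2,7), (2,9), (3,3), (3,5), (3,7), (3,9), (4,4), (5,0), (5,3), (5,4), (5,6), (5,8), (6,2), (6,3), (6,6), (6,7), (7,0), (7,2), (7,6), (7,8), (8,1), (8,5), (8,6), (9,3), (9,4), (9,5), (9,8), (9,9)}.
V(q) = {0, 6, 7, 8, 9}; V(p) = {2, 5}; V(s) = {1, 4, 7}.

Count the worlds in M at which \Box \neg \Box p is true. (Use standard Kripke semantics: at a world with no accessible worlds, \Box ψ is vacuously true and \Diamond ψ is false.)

Let φ = \Box \neg \Box p. Evaluate φ at each world:
  0 (successors ∅): φ is true.
  1 (successors {1, 4, 9}): φ is true.
  2 (successors {1, 7, 9}): φ is true.
  3 (successors {3, 5, 7, 9}): φ is true.
  4 (successors {4}): φ is true.
  5 (successors {0, 3, 4, 6, 8}): φ is false.
  6 (successors {2, 3, 6, 7}): φ is true.
  7 (successors {0, 2, 6, 8}): φ is false.
  8 (successors {1, 5, 6}): φ is true.
  9 (successors {3, 4, 5, 8, 9}): φ is true.
For instance, at 8:
  At 8: \Box \neg \Box p requires \neg \Box p at every successor {1, 5, 6}.
      At 1: \Box p is false, so \neg \Box p is true.
      At 5: \Box p is false, so \neg \Box p is true.
      At 6: \Box p is false, so \neg \Box p is true.
  So \Box \neg \Box p is true at 8.
Satisfying worlds: {0, 1, 2, 3, 4, 6, 8, 9}

8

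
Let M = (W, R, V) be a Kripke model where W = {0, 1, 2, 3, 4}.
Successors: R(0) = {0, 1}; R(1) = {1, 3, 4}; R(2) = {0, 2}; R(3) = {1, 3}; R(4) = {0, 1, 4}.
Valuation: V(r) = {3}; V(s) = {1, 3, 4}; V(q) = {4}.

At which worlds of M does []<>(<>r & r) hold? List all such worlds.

Let φ = []<>(<>r & r). Evaluate φ at each world:
  0 (successors {0, 1}): φ is false.
  1 (successors {1, 3, 4}): φ is false.
  2 (successors {0, 2}): φ is false.
  3 (successors {1, 3}): φ is true.
  4 (successors {0, 1, 4}): φ is false.
For instance, at 3:
  At 3: []<>(<>r & r) requires <>(<>r & r) at every successor {1, 3}.
      At 1: <>(<>r & r) requires <>r & r at some successor in {1, 3, 4}.
        <>r & r holds at 3, so <>(<>r & r) is true at 1.
      At 3: <>(<>r & r) requires <>r & r at some successor in {1, 3}.
        <>r & r holds at 3, so <>(<>r & r) is true at 3.
  So []<>(<>r & r) is true at 3.
Satisfying worlds: {3}

3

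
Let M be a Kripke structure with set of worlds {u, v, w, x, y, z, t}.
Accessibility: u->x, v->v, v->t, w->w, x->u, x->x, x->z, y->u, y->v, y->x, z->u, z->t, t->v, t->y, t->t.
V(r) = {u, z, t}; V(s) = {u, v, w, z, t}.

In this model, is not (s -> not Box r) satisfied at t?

At t: s -> not Box r is true, so not (s -> not Box r) is false.
  At t: s is true, not Box r is true, so s -> not Box r is true.
    At t: Box r is false, so not Box r is true.
      At t: Box r requires r at every successor {v, y, t}.
        r fails at v, so Box r is false at t.

No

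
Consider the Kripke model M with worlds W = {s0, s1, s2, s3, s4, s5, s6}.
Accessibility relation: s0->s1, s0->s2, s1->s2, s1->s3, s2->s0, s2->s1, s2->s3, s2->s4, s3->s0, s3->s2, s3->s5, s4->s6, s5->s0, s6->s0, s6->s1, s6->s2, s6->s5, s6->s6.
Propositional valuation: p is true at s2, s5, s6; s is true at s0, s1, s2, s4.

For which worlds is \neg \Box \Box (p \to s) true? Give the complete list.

Let φ = \neg \Box \Box (p \to s). Evaluate φ at each world:
  s0 (successors {s1, s2}): φ is false.
  s1 (successors {s2, s3}): φ is true.
  s2 (successors {s0, s1, s3, s4}): φ is true.
  s3 (successors {s0, s2, s5}): φ is false.
  s4 (successors {s6}): φ is true.
  s5 (successors {s0}): φ is false.
  s6 (successors {s0, s1, s2, s5, s6}): φ is true.
For instance, at s2:
  At s2: \Box \Box (p \to s) is false, so \neg \Box \Box (p \to s) is true.
    At s2: \Box \Box (p \to s) requires \Box (p \to s) at every successor {s0, s1, s3, s4}.
      \Box (p \to s) fails at s3, so \Box \Box (p \to s) is false at s2.
Satisfying worlds: {s1, s2, s4, s6}

s1, s2, s4, s6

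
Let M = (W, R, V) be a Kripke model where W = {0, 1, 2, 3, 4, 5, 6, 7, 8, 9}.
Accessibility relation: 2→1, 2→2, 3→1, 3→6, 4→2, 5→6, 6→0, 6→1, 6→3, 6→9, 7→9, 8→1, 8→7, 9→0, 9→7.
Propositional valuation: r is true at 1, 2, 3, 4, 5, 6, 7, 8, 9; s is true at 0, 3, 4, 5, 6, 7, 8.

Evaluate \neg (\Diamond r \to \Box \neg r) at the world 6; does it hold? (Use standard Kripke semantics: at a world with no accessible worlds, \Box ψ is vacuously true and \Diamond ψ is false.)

Recall that \Box ψ holds at a world iff ψ holds at every accessible world, and \Diamond ψ holds iff ψ holds at some accessible world.
At 6: \Diamond r \to \Box \neg r is false, so \neg (\Diamond r \to \Box \neg r) is true.
  At 6: \Diamond r is true, \Box \neg r is false, so \Diamond r \to \Box \neg r is false.
    At 6: \Diamond r requires r at some successor in {0, 1, 3, 9}.
      r holds at 1, so \Diamond r is true at 6.
    At 6: \Box \neg r requires \neg r at every successor {0, 1, 3, 9}.
      \neg r fails at 1, so \Box \neg r is false at 6.

Yes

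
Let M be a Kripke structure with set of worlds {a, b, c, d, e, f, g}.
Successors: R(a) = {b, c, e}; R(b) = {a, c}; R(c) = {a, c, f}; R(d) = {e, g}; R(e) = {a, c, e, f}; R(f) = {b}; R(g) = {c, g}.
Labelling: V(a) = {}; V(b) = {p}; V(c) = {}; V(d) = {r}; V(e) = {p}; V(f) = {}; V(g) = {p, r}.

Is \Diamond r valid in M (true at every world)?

Let φ = \Diamond r. Evaluate φ at each world:
  a (successors {b, c, e}): φ is false.
  b (successors {a, c}): φ is false.
  c (successors {a, c, f}): φ is false.
  d (successors {e, g}): φ is true.
  e (successors {a, c, e, f}): φ is false.
  f (successors {b}): φ is false.
  g (successors {c, g}): φ is true.
Detail at a (counterexample):
  At a: \Diamond r requires r at some successor in {b, c, e}.
    At b: r is false.
    At c: r is false.
    At e: r is false.
  So \Diamond r is false at a.

No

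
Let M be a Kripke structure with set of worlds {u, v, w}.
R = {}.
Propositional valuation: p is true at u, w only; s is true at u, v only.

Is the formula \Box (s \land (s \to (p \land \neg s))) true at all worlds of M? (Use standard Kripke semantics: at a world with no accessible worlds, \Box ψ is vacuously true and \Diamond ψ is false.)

Let φ = \Box (s \land (s \to (p \land \neg s))). Evaluate φ at each world:
  u (successors ∅): φ is true.
  v (successors ∅): φ is true.
  w (successors ∅): φ is true.
For instance, at v:
  At v: no accessible worlds, so \Box (s \land (s \to (p \land \neg s))) holds vacuously.

Yes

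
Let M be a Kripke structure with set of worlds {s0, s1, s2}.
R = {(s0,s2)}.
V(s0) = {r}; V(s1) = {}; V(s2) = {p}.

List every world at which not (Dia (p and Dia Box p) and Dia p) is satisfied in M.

Let φ = not (Dia (p and Dia Box p) and Dia p). Evaluate φ at each world:
  s0 (successors {s2}): φ is true.
  s1 (successors ∅): φ is true.
  s2 (successors ∅): φ is true.
For instance, at s0:
  At s0: Dia (p and Dia Box p) and Dia p is false, so not (Dia (p and Dia Box p) and Dia p) is true.
    At s0: Dia (p and Dia Box p) is false, Dia p is true, so Dia (p and Dia Box p) and Dia p is false.
      At s0: Dia (p and Dia Box p) requires p and Dia Box p at some successor in {s2}.
        At s2: p and Dia Box p is false.
      So Dia (p and Dia Box p) is false at s0.
      At s0: Dia p requires p at some successor in {s2}.
        p holds at s2, so Dia p is true at s0.
Satisfying worlds: {s0, s1, s2}

s0, s1, s2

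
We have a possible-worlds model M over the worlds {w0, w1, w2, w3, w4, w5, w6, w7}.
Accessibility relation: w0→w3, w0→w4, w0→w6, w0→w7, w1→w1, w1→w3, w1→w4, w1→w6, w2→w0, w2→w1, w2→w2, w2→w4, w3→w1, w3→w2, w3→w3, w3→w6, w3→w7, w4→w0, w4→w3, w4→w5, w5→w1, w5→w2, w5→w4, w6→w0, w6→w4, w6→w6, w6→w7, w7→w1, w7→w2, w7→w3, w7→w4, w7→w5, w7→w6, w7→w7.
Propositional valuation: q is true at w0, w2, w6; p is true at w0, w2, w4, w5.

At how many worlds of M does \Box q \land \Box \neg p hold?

Let φ = \Box q \land \Box \neg p. Evaluate φ at each world:
  w0 (successors {w3, w4, w6, w7}): φ is false.
  w1 (successors {w1, w3, w4, w6}): φ is false.
  w2 (successors {w0, w1, w2, w4}): φ is false.
  w3 (successors {w1, w2, w3, w6, w7}): φ is false.
  w4 (successors {w0, w3, w5}): φ is false.
  w5 (successors {w1, w2, w4}): φ is false.
  w6 (successors {w0, w4, w6, w7}): φ is false.
  w7 (successors {w1, w2, w3, w4, w5, w6, w7}): φ is false.
For instance, at w0:
  At w0: \Box q is false, \Box \neg p is false, so \Box q \land \Box \neg p is false.
    At w0: \Box q requires q at every successor {w3, w4, w6, w7}.
      q fails at w3, so \Box q is false at w0.
    At w0: \Box \neg p requires \neg p at every successor {w3, w4, w6, w7}.
      \neg p fails at w4, so \Box \neg p is false at w0.
Satisfying worlds: none.

0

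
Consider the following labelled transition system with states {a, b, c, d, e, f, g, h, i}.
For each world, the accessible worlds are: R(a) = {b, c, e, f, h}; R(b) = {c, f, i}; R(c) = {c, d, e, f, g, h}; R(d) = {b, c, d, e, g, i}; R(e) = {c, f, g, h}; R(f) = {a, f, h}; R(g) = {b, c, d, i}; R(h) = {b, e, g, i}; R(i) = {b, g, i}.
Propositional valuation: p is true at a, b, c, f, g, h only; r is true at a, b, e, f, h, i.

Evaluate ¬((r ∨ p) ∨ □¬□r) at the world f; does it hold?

At f: (r ∨ p) ∨ □¬□r is true, so ¬((r ∨ p) ∨ □¬□r) is false.
  At f: r ∨ p is true, □¬□r is false, so (r ∨ p) ∨ □¬□r is true.
    At f: □¬□r requires ¬□r at every successor {a, f, h}.
      ¬□r fails at f, so □¬□r is false at f.

No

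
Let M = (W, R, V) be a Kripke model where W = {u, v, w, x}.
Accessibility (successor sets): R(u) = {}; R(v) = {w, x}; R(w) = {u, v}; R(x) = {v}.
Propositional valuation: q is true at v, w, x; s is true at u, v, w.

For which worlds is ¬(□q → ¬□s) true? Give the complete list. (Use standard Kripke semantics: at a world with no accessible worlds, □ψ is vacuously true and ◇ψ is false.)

u, x

Let φ = ¬(□q → ¬□s). Evaluate φ at each world:
  u (successors ∅): φ is true.
  v (successors {w, x}): φ is false.
  w (successors {u, v}): φ is false.
  x (successors {v}): φ is true.
For instance, at v:
  At v: □q → ¬□s is true, so ¬(□q → ¬□s) is false.
    At v: □q is true, ¬□s is true, so □q → ¬□s is true.
      At v: □q requires q at every successor {w, x}.
        At w: q is true.
        At x: q is true.
      So □q is true at v.
      At v: □s is false, so ¬□s is true.
Satisfying worlds: {u, x}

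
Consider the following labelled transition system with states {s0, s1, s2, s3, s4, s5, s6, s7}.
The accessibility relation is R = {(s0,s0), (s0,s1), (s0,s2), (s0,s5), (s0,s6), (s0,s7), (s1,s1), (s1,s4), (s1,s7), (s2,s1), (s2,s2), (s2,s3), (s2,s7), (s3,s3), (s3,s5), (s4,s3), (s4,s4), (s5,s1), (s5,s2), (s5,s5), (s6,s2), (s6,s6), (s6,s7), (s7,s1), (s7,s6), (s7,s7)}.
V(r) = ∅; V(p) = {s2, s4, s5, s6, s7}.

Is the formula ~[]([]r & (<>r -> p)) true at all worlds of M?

Recall that []ψ holds at a world iff ψ holds at every accessible world, and <>ψ holds iff ψ holds at some accessible world.
Let φ = ~[]([]r & (<>r -> p)). Evaluate φ at each world:
  s0 (successors {s0, s1, s2, s5, s6, s7}): φ is true.
  s1 (successors {s1, s4, s7}): φ is true.
  s2 (successors {s1, s2, s3, s7}): φ is true.
  s3 (successors {s3, s5}): φ is true.
  s4 (successors {s3, s4}): φ is true.
  s5 (successors {s1, s2, s5}): φ is true.
  s6 (successors {s2, s6, s7}): φ is true.
  s7 (successors {s1, s6, s7}): φ is true.
For instance, at s6:
  At s6: []([]r & (<>r -> p)) is false, so ~[]([]r & (<>r -> p)) is true.
    At s6: []([]r & (<>r -> p)) requires []r & (<>r -> p) at every successor {s2, s6, s7}.
      []r & (<>r -> p) fails at s2, so []([]r & (<>r -> p)) is false at s6.

Yes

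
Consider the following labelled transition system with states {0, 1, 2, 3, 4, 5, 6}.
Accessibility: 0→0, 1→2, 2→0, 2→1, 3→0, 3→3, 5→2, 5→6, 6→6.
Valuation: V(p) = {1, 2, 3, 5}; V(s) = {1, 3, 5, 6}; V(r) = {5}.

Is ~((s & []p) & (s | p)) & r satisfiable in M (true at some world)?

Yes

Let φ = ~((s & []p) & (s | p)) & r. Evaluate φ at each world:
  0 (successors {0}): φ is false.
  1 (successors {2}): φ is false.
  2 (successors {0, 1}): φ is false.
  3 (successors {0, 3}): φ is false.
  4 (successors ∅): φ is false.
  5 (successors {2, 6}): φ is true.
  6 (successors {6}): φ is false.
Detail at 5 (witness):
  At 5: ~((s & []p) & (s | p)) is true, r is true, so ~((s & []p) & (s | p)) & r is true.
    At 5: (s & []p) & (s | p) is false, so ~((s & []p) & (s | p)) is true.
      At 5: s & []p is false, s | p is true, so (s & []p) & (s | p) is false.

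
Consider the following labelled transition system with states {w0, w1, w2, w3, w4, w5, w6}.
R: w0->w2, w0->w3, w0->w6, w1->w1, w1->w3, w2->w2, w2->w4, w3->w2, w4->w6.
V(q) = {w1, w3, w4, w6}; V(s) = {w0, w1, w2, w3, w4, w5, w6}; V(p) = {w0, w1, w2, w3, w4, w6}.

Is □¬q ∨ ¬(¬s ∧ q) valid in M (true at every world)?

Recall that □ψ holds at a world iff ψ holds at every accessible world, and ◇ψ holds iff ψ holds at some accessible world.
Let φ = □¬q ∨ ¬(¬s ∧ q). Evaluate φ at each world:
  w0 (successors {w2, w3, w6}): φ is true.
  w1 (successors {w1, w3}): φ is true.
  w2 (successors {w2, w4}): φ is true.
  w3 (successors {w2}): φ is true.
  w4 (successors {w6}): φ is true.
  w5 (successors ∅): φ is true.
  w6 (successors ∅): φ is true.
For instance, at w2:
  At w2: □¬q is false, ¬(¬s ∧ q) is true, so □¬q ∨ ¬(¬s ∧ q) is true.
    At w2: □¬q requires ¬q at every successor {w2, w4}.
      ¬q fails at w4, so □¬q is false at w2.

Yes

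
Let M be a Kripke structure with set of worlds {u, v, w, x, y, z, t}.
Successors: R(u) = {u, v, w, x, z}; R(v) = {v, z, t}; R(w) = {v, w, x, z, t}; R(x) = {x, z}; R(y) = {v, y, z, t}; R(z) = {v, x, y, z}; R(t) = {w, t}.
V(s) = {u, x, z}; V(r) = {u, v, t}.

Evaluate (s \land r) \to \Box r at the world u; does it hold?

No

At u: s \land r is true, \Box r is false, so (s \land r) \to \Box r is false.
  At u: \Box r requires r at every successor {u, v, w, x, z}.
    r fails at w, so \Box r is false at u.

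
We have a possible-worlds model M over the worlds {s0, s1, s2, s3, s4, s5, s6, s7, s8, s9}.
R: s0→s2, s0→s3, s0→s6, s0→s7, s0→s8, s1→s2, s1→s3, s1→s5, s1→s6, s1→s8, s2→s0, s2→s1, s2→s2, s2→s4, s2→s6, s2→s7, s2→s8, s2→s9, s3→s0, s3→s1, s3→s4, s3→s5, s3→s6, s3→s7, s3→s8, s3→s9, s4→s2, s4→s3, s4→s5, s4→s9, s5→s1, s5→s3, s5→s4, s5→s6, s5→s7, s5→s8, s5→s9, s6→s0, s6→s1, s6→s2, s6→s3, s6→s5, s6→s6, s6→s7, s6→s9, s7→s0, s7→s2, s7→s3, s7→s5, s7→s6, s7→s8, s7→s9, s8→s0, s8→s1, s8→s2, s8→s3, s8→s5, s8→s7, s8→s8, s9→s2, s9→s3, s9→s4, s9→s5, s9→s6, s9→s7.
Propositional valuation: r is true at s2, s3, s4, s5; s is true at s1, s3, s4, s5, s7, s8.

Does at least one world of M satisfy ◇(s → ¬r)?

Yes

Let φ = ◇(s → ¬r). Evaluate φ at each world:
  s0 (successors {s2, s3, s6, s7, s8}): φ is true.
  s1 (successors {s2, s3, s5, s6, s8}): φ is true.
  s2 (successors {s0, s1, s2, s4, s6, s7, s8, s9}): φ is true.
  s3 (successors {s0, s1, s4, s5, s6, s7, s8, s9}): φ is true.
  s4 (successors {s2, s3, s5, s9}): φ is true.
  s5 (successors {s1, s3, s4, s6, s7, s8, s9}): φ is true.
  s6 (successors {s0, s1, s2, s3, s5, s6, s7, s9}): φ is true.
  s7 (successors {s0, s2, s3, s5, s6, s8, s9}): φ is true.
  s8 (successors {s0, s1, s2, s3, s5, s7, s8}): φ is true.
  s9 (successors {s2, s3, s4, s5, s6, s7}): φ is true.
Detail at s0 (witness):
  At s0: ◇(s → ¬r) requires s → ¬r at some successor in {s2, s3, s6, s7, s8}.
    s → ¬r holds at s2, so ◇(s → ¬r) is true at s0.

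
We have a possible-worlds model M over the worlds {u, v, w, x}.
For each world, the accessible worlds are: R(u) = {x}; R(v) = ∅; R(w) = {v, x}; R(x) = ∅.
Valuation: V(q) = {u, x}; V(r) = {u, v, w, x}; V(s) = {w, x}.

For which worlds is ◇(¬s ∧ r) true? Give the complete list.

Let φ = ◇(¬s ∧ r). Evaluate φ at each world:
  u (successors {x}): φ is false.
  v (successors ∅): φ is false.
  w (successors {v, x}): φ is true.
  x (successors ∅): φ is false.
For instance, at w:
  At w: ◇(¬s ∧ r) requires ¬s ∧ r at some successor in {v, x}.
    ¬s ∧ r holds at v, so ◇(¬s ∧ r) is true at w.
Satisfying worlds: {w}

w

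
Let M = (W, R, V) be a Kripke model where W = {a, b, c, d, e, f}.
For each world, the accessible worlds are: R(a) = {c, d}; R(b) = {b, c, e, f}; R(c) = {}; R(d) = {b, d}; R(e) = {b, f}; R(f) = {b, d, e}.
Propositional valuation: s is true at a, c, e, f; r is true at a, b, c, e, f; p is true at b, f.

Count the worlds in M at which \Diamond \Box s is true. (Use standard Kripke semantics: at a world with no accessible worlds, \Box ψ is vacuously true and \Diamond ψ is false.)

2

Let φ = \Diamond \Box s. Evaluate φ at each world:
  a (successors {c, d}): φ is true.
  b (successors {b, c, e, f}): φ is true.
  c (successors ∅): φ is false.
  d (successors {b, d}): φ is false.
  e (successors {b, f}): φ is false.
  f (successors {b, d, e}): φ is false.
For instance, at f:
  At f: \Diamond \Box s requires \Box s at some successor in {b, d, e}.
    At b: \Box s is false.
    At d: \Box s is false.
    At e: \Box s is false.
  So \Diamond \Box s is false at f.
Satisfying worlds: {a, b}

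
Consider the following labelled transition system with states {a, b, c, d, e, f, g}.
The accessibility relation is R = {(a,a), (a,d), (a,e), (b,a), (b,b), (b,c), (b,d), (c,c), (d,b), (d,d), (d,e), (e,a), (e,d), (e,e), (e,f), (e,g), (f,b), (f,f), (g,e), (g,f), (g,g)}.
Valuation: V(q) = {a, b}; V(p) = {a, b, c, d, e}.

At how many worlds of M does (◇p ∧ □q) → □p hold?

7

Let φ = (◇p ∧ □q) → □p. Evaluate φ at each world:
  a (successors {a, d, e}): φ is true.
  b (successors {a, b, c, d}): φ is true.
  c (successors {c}): φ is true.
  d (successors {b, d, e}): φ is true.
  e (successors {a, d, e, f, g}): φ is true.
  f (successors {b, f}): φ is true.
  g (successors {e, f, g}): φ is true.
For instance, at a:
  At a: ◇p ∧ □q is false, □p is true, so (◇p ∧ □q) → □p is true.
    At a: ◇p is true, □q is false, so ◇p ∧ □q is false.
      At a: ◇p requires p at some successor in {a, d, e}.
        p holds at a, so ◇p is true at a.
      At a: □q requires q at every successor {a, d, e}.
        q fails at d, so □q is false at a.
    At a: □p requires p at every successor {a, d, e}.
      At a: p is true.
      At d: p is true.
      At e: p is true.
    So □p is true at a.
Satisfying worlds: {a, b, c, d, e, f, g}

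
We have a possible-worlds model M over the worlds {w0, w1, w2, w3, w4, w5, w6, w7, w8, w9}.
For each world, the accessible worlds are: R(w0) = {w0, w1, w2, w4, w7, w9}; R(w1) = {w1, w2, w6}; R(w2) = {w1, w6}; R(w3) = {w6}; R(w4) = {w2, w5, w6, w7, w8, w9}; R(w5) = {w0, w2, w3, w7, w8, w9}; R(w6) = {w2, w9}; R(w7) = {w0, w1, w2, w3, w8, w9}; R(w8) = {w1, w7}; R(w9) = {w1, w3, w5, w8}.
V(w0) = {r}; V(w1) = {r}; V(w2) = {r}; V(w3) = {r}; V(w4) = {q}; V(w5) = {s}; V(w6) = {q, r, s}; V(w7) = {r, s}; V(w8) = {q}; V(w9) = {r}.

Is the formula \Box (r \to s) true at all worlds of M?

No

Recall that \Box ψ holds at a world iff ψ holds at every accessible world, and \Diamond ψ holds iff ψ holds at some accessible world.
Let φ = \Box (r \to s). Evaluate φ at each world:
  w0 (successors {w0, w1, w2, w4, w7, w9}): φ is false.
  w1 (successors {w1, w2, w6}): φ is false.
  w2 (successors {w1, w6}): φ is false.
  w3 (successors {w6}): φ is true.
  w4 (successors {w2, w5, w6, w7, w8, w9}): φ is false.
  w5 (successors {w0, w2, w3, w7, w8, w9}): φ is false.
  w6 (successors {w2, w9}): φ is false.
  w7 (successors {w0, w1, w2, w3, w8, w9}): φ is false.
  w8 (successors {w1, w7}): φ is false.
  w9 (successors {w1, w3, w5, w8}): φ is false.
Detail at w0 (counterexample):
  At w0: \Box (r \to s) requires r \to s at every successor {w0, w1, w2, w4, w7, w9}.
    r \to s fails at w0, so \Box (r \to s) is false at w0.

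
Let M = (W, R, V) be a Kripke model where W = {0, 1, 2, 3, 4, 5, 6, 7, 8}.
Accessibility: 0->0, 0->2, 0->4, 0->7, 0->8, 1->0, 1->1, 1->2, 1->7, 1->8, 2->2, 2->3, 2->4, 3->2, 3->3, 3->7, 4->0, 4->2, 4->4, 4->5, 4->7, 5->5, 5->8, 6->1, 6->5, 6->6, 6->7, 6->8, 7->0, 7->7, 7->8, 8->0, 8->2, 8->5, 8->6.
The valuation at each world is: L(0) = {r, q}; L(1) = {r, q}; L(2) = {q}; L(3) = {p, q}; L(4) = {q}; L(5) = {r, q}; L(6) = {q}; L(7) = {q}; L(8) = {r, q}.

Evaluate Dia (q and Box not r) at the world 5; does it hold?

No

Recall that Box ψ holds at a world iff ψ holds at every accessible world, and Dia ψ holds iff ψ holds at some accessible world.
At 5: Dia (q and Box not r) requires q and Box not r at some successor in {5, 8}.
  At 5: q and Box not r is false.
  At 8: q and Box not r is false.
So Dia (q and Box not r) is false at 5.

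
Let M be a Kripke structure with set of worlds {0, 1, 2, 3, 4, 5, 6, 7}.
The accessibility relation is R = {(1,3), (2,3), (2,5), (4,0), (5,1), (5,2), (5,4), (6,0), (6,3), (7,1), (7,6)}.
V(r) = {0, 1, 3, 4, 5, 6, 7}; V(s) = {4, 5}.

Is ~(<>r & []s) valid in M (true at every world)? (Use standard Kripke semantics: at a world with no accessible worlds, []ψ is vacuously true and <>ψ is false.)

Let φ = ~(<>r & []s). Evaluate φ at each world:
  0 (successors ∅): φ is true.
  1 (successors {3}): φ is true.
  2 (successors {3, 5}): φ is true.
  3 (successors ∅): φ is true.
  4 (successors {0}): φ is true.
  5 (successors {1, 2, 4}): φ is true.
  6 (successors {0, 3}): φ is true.
  7 (successors {1, 6}): φ is true.
For instance, at 4:
  At 4: <>r & []s is false, so ~(<>r & []s) is true.
    At 4: <>r is true, []s is false, so <>r & []s is false.
      At 4: <>r requires r at some successor in {0}.
        r holds at 0, so <>r is true at 4.
      At 4: []s requires s at every successor {0}.
        s fails at 0, so []s is false at 4.

Yes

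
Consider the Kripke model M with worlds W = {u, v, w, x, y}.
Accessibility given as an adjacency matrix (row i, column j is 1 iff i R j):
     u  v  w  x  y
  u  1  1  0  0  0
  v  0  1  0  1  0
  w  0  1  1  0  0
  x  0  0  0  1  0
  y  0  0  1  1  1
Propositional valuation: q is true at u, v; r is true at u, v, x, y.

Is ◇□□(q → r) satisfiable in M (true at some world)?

Yes

Let φ = ◇□□(q → r). Evaluate φ at each world:
  u (successors {u, v}): φ is true.
  v (successors {v, x}): φ is true.
  w (successors {v, w}): φ is true.
  x (successors {x}): φ is true.
  y (successors {w, x, y}): φ is true.
Detail at u (witness):
  At u: ◇□□(q → r) requires □□(q → r) at some successor in {u, v}.
    □□(q → r) holds at u, so ◇□□(q → r) is true at u.
      At u: □□(q → r) requires □(q → r) at every successor {u, v}.
        At u: □(q → r) is true.
        At v: □(q → r) is true.
      So □□(q → r) is true at u.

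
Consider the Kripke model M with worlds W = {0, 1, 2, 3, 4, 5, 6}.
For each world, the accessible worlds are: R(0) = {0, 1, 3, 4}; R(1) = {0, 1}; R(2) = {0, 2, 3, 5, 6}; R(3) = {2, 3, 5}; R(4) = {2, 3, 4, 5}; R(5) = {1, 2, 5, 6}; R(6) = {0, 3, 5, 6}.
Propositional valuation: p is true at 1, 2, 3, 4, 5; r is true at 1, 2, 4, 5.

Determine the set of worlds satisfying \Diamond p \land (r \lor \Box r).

Let φ = \Diamond p \land (r \lor \Box r). Evaluate φ at each world:
  0 (successors {0, 1, 3, 4}): φ is false.
  1 (successors {0, 1}): φ is true.
  2 (successors {0, 2, 3, 5, 6}): φ is true.
  3 (successors {2, 3, 5}): φ is false.
  4 (successors {2, 3, 4, 5}): φ is true.
  5 (successors {1, 2, 5, 6}): φ is true.
  6 (successors {0, 3, 5, 6}): φ is false.
For instance, at 1:
  At 1: \Diamond p is true, r \lor \Box r is true, so \Diamond p \land (r \lor \Box r) is true.
    At 1: \Diamond p requires p at some successor in {0, 1}.
      p holds at 1, so \Diamond p is true at 1.
    At 1: r is true, \Box r is false, so r \lor \Box r is true.
      At 1: \Box r requires r at every successor {0, 1}.
        r fails at 0, so \Box r is false at 1.
Satisfying worlds: {1, 2, 4, 5}

1, 2, 4, 5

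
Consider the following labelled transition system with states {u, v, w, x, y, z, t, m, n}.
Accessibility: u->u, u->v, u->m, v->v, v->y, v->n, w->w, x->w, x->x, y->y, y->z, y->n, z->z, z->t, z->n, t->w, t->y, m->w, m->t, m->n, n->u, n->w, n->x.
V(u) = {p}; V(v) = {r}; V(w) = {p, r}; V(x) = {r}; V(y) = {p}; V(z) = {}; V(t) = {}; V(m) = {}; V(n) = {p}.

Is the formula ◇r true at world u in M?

At u: ◇r requires r at some successor in {u, v, m}.
  r holds at v, so ◇r is true at u.

Yes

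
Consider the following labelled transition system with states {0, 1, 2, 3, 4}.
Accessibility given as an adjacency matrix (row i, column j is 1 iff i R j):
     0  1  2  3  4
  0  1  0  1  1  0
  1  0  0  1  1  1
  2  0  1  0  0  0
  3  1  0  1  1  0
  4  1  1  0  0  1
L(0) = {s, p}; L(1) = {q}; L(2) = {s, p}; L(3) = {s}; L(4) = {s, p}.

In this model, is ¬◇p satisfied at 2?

Yes

At 2: ◇p is false, so ¬◇p is true.
  At 2: ◇p requires p at some successor in {1}.
    At 1: p is false.
  So ◇p is false at 2.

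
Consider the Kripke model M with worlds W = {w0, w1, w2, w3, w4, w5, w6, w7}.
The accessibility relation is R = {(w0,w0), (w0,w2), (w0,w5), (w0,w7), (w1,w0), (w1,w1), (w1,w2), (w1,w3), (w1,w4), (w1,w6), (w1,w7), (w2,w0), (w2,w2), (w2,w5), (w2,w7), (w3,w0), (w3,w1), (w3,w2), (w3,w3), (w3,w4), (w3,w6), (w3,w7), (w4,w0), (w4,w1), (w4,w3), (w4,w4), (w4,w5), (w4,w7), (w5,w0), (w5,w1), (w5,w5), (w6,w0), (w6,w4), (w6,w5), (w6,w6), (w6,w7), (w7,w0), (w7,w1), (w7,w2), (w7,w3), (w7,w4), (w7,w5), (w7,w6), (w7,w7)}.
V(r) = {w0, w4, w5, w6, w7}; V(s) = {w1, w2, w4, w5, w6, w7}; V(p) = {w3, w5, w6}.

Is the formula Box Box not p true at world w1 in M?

No

At w1: Box Box not p requires Box not p at every successor {w0, w1, w2, w3, w4, w6, w7}.
  Box not p fails at w0, so Box Box not p is false at w1.
    At w0: Box not p requires not p at every successor {w0, w2, w5, w7}.
      not p fails at w5, so Box not p is false at w0.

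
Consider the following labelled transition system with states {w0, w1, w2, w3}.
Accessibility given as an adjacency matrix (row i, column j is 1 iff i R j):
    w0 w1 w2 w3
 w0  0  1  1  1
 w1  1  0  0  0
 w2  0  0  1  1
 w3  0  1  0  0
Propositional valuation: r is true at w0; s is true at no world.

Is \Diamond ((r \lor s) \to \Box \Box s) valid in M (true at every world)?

Let φ = \Diamond ((r \lor s) \to \Box \Box s). Evaluate φ at each world:
  w0 (successors {w1, w2, w3}): φ is true.
  w1 (successors {w0}): φ is false.
  w2 (successors {w2, w3}): φ is true.
  w3 (successors {w1}): φ is true.
Detail at w1 (counterexample):
  At w1: \Diamond ((r \lor s) \to \Box \Box s) requires (r \lor s) \to \Box \Box s at some successor in {w0}.
    At w0: (r \lor s) \to \Box \Box s is false.
  So \Diamond ((r \lor s) \to \Box \Box s) is false at w1.

No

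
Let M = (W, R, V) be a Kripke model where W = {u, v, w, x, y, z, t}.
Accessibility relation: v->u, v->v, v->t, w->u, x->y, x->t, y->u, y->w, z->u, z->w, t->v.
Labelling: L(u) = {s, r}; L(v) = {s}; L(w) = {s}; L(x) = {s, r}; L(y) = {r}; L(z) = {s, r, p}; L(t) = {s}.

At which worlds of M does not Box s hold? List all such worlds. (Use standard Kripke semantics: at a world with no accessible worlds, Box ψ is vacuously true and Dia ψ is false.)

Recall that Box ψ holds at a world iff ψ holds at every accessible world, and Dia ψ holds iff ψ holds at some accessible world.
Let φ = not Box s. Evaluate φ at each world:
  u (successors ∅): φ is false.
  v (successors {u, v, t}): φ is false.
  w (successors {u}): φ is false.
  x (successors {y, t}): φ is true.
  y (successors {u, w}): φ is false.
  z (successors {u, w}): φ is false.
  t (successors {v}): φ is false.
For instance, at y:
  At y: Box s is true, so not Box s is false.
    At y: Box s requires s at every successor {u, w}.
      At u: s is true.
      At w: s is true.
    So Box s is true at y.
Satisfying worlds: {x}

x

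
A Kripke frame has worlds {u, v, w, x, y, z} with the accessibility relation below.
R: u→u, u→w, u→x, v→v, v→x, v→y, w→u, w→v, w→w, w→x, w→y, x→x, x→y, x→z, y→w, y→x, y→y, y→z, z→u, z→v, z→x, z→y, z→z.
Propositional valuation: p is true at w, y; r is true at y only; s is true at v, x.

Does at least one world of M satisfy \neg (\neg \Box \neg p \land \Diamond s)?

No

Let φ = \neg (\neg \Box \neg p \land \Diamond s). Evaluate φ at each world:
  u (successors {u, w, x}): φ is false.
  v (successors {v, x, y}): φ is false.
  w (successors {u, v, w, x, y}): φ is false.
  x (successors {x, y, z}): φ is false.
  y (successors {w, x, y, z}): φ is false.
  z (successors {u, v, x, y, z}): φ is false.
For instance, at w:
  At w: \neg \Box \neg p \land \Diamond s is true, so \neg (\neg \Box \neg p \land \Diamond s) is false.
    At w: \neg \Box \neg p is true, \Diamond s is true, so \neg \Box \neg p \land \Diamond s is true.
      At w: \Box \neg p is false, so \neg \Box \neg p is true.
      At w: \Diamond s requires s at some successor in {u, v, w, x, y}.
        s holds at v, so \Diamond s is true at w.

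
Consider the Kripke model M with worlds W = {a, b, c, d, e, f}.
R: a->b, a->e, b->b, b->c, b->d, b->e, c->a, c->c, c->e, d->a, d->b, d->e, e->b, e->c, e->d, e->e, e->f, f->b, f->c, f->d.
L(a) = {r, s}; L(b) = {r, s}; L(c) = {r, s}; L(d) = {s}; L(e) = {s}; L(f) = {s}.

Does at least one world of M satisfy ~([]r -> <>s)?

Let φ = ~([]r -> <>s). Evaluate φ at each world:
  a (successors {b, e}): φ is false.
  b (successors {b, c, d, e}): φ is false.
  c (successors {a, c, e}): φ is false.
  d (successors {a, b, e}): φ is false.
  e (successors {b, c, d, e, f}): φ is false.
  f (successors {b, c, d}): φ is false.
For instance, at c:
  At c: []r -> <>s is true, so ~([]r -> <>s) is false.
    At c: []r is false, <>s is true, so []r -> <>s is true.
      At c: []r requires r at every successor {a, c, e}.
        r fails at e, so []r is false at c.
      At c: <>s requires s at some successor in {a, c, e}.
        s holds at a, so <>s is true at c.

No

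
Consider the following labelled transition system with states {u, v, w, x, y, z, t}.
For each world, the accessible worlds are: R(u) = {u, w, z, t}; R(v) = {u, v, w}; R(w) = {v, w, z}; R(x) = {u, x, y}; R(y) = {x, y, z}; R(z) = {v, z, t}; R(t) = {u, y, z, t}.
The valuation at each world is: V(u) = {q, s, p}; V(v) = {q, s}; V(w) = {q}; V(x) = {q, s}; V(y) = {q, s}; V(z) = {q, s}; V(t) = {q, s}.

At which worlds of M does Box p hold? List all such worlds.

Let φ = Box p. Evaluate φ at each world:
  u (successors {u, w, z, t}): φ is false.
  v (successors {u, v, w}): φ is false.
  w (successors {v, w, z}): φ is false.
  x (successors {u, x, y}): φ is false.
  y (successors {x, y, z}): φ is false.
  z (successors {v, z, t}): φ is false.
  t (successors {u, y, z, t}): φ is false.
For instance, at z:
  At z: Box p requires p at every successor {v, z, t}.
    p fails at v, so Box p is false at z.
Satisfying worlds: none.

none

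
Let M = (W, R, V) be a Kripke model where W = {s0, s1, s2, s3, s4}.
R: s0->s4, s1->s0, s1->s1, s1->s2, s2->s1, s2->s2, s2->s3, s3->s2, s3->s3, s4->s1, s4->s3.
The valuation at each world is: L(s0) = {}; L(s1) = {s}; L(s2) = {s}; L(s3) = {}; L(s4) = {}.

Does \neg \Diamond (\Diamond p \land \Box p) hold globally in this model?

Let φ = \neg \Diamond (\Diamond p \land \Box p). Evaluate φ at each world:
  s0 (successors {s4}): φ is true.
  s1 (successors {s0, s1, s2}): φ is true.
  s2 (successors {s1, s2, s3}): φ is true.
  s3 (successors {s2, s3}): φ is true.
  s4 (successors {s1, s3}): φ is true.
For instance, at s3:
  At s3: \Diamond (\Diamond p \land \Box p) is false, so \neg \Diamond (\Diamond p \land \Box p) is true.
    At s3: \Diamond (\Diamond p \land \Box p) requires \Diamond p \land \Box p at some successor in {s2, s3}.
      At s2: \Diamond p \land \Box p is false.
      At s3: \Diamond p \land \Box p is false.
    So \Diamond (\Diamond p \land \Box p) is false at s3.

Yes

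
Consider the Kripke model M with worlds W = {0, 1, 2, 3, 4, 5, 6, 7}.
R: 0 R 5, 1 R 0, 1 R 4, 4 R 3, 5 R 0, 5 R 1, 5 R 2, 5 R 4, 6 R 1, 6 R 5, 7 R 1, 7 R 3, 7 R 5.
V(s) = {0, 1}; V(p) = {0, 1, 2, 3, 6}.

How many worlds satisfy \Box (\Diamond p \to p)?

Recall that \Box ψ holds at a world iff ψ holds at every accessible world, and \Diamond ψ holds iff ψ holds at some accessible world.
Let φ = \Box (\Diamond p \to p). Evaluate φ at each world:
  0 (successors {5}): φ is false.
  1 (successors {0, 4}): φ is false.
  2 (successors ∅): φ is true.
  3 (successors ∅): φ is true.
  4 (successors {3}): φ is true.
  5 (successors {0, 1, 2, 4}): φ is false.
  6 (successors {1, 5}): φ is false.
  7 (successors {1, 3, 5}): φ is false.
For instance, at 0:
  At 0: \Box (\Diamond p \to p) requires \Diamond p \to p at every successor {5}.
    \Diamond p \to p fails at 5, so \Box (\Diamond p \to p) is false at 0.
      At 5: \Diamond p is true, p is false, so \Diamond p \to p is false.
Satisfying worlds: {2, 3, 4}

3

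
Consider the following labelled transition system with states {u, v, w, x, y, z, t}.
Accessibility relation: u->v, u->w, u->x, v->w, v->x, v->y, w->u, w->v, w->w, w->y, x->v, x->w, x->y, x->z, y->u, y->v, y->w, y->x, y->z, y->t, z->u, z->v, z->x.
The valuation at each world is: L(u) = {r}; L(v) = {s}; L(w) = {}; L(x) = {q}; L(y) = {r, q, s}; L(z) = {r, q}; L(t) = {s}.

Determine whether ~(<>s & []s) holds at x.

Yes

At x: <>s & []s is false, so ~(<>s & []s) is true.
  At x: <>s is true, []s is false, so <>s & []s is false.
    At x: <>s requires s at some successor in {v, w, y, z}.
      s holds at v, so <>s is true at x.
    At x: []s requires s at every successor {v, w, y, z}.
      s fails at w, so []s is false at x.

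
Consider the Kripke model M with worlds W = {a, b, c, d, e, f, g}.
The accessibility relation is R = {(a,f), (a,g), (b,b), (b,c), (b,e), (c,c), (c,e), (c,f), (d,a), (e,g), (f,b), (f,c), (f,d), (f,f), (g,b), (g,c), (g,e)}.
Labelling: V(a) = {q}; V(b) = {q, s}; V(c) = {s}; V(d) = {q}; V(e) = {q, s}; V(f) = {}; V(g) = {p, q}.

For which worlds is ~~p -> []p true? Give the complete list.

Let φ = ~~p -> []p. Evaluate φ at each world:
  a (successors {f, g}): φ is true.
  b (successors {b, c, e}): φ is true.
  c (successors {c, e, f}): φ is true.
  d (successors {a}): φ is true.
  e (successors {g}): φ is true.
  f (successors {b, c, d, f}): φ is true.
  g (successors {b, c, e}): φ is false.
For instance, at g:
  At g: ~~p is true, []p is false, so ~~p -> []p is false.
    At g: []p requires p at every successor {b, c, e}.
      p fails at b, so []p is false at g.
Satisfying worlds: {a, b, c, d, e, f}

a, b, c, d, e, f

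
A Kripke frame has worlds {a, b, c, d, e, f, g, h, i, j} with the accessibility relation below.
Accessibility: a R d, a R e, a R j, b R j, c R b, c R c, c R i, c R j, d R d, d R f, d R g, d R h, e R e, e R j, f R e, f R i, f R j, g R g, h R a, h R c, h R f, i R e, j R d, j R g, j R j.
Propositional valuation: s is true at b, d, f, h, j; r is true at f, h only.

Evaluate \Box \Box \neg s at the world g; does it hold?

At g: \Box \Box \neg s requires \Box \neg s at every successor {g}.
    At g: \Box \neg s requires \neg s at every successor {g}.
      At g: \neg s is true.
    So \Box \neg s is true at g.
So \Box \Box \neg s is true at g.

Yes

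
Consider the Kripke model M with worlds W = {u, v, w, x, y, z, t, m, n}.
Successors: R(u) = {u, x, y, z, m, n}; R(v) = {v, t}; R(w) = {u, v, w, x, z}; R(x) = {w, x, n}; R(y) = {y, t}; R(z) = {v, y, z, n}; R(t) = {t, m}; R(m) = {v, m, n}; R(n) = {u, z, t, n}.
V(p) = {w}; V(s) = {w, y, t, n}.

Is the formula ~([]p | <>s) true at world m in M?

No

At m: []p | <>s is true, so ~([]p | <>s) is false.
  At m: []p is false, <>s is true, so []p | <>s is true.
    At m: []p requires p at every successor {v, m, n}.
      p fails at v, so []p is false at m.
    At m: <>s requires s at some successor in {v, m, n}.
      s holds at n, so <>s is true at m.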